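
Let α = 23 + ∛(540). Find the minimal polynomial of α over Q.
m_α(x) = x^3 - 69x^2 + 1587x - 12707

Set β = α - 23 = ∛(540), so β^3 = 540. Then (α - 23)^3 - 540 = 0, i.e. α is a root of g(x) = (x - 23)^3 - 540 = x^3 - 69x^2 + 1587x - 12707. Since g(x) = h(x - 23) where h(x) = x^3 - 540, and h is irreducible over Q (because 540 is not a perfect cube, so h has no rational root, and a monic cubic with no rational root is irreducible), g is also irreducible (irreducibility is preserved under the substitution x → x - 23). Hence m_α(x) = x^3 - 69x^2 + 1587x - 12707.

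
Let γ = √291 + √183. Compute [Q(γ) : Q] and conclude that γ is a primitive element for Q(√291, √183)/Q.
[Q(γ) : Q] = 4 (equivalently, Q(γ) = Q(√291, √183))

Obviously Q(γ) ⊆ Q(√291, √183), and [Q(√291, √183):Q] = 4 (since 291, 183 are distinct squarefree integers > 1 with 53253 not a perfect square). To show equality we compute the minimal polynomial of γ. From γ = √291 + √183: γ^2 = 291 + 2√(53253) + 183 = 474 + 2√(53253), so γ^2 - 474 = 2√(53253); squaring, (γ^2 - 474)^2 = 4·53253, i.e. γ^4 - 948γ^2 + 224676 - 213012 = 0, i.e. γ^4 - 948γ^2 + 11664 = 0. So γ is a root of x^4 - 948x^2 + 11664. This polynomial is irreducible over Q: it has no rational root (each ±√291 ± √183 is irrational), and any factorization into two quadratics over Q would force √(53253) ∈ Q (pairing opposite roots) or √291, √183 ∈ Q (other pairings), all impossible. Hence [Q(γ):Q] = 4 = [Q(√291, √183):Q], so Q(γ) = Q(√291, √183).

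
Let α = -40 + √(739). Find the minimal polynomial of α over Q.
m_α(x) = x^2 + 80x + 861

From α + 40 = √(739), squaring gives (α + 40)^2 = 739, i.e. α^2 + 80α + 1600 = 739, so α^2 + 80α + 861 = 0. The discriminant of x^2 + 80x + 861 is (80)^2 - 4·(861) = 6400 - 3444 = 2956, and 4·(739) is not a perfect square in Q since 739 is squarefree and ≠ 1. Hence x^2 + 80x + 861 is irreducible over Q and is the minimal polynomial of α.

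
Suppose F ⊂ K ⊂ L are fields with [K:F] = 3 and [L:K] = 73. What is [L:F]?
[L:F] = 219

The tower law says that for any tower of field extensions F ⊂ K ⊂ L with finite degrees, [L:F] = [L:K] · [K:F]. Here this gives [L:F] = 73 · 3 = 219.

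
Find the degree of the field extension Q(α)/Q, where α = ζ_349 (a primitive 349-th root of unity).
[Q(α):Q] = 348

The minimal polynomial of ζ_349 over Q is the 349-th cyclotomic polynomial Φ_349(x), which is irreducible over Q and has degree φ(349) = 348. Hence [Q(α):Q] = φ(349) = 348.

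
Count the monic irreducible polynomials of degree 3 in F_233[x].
There are 4216368 monic irreducible polynomials of degree 3 over F_233

Each element of F_{233^3} that lies in no proper subfield is a root of exactly one monic irreducible of degree 3 over F_233, and each such polynomial has 3 distinct roots in F_{233^3}. By Möbius inversion the count is N_233(3) = (1/3) Σ_{d|3} μ(3/d) · 233^d = (1/3)(μ(3)·233^1 + μ(1)·233^3) = 12649104/3 = 4216368.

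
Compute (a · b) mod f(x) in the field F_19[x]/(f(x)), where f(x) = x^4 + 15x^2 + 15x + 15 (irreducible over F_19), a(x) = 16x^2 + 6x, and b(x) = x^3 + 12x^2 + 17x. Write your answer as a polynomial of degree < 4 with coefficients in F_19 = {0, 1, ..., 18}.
a · b ≡ 9x^3 + 8x^2 + x + 13 (mod f(x))

Multiply in F_19[x]: a(x)·b(x) = (16x^2 + 6x)·(x^3 + 12x^2 + 17x) = 16x^5 + 8x^4 + 2x^3 + 7x^2. This has degree ≥ 4, so divide by f(x) over F_19: 16x^5 + 8x^4 + 2x^3 + 7x^2 = (16x + 8)·(x^4 + 15x^2 + 15x + 15) + (9x^3 + 8x^2 + x + 13). Hence a·b ≡ 9x^3 + 8x^2 + x + 13 (mod f). (F_19[x]/(f) is a field with 19^4 = 130321 elements since f is irreducible of degree 4.)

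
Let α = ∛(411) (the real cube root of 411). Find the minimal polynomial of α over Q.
m_α(x) = x^3 - 411

α satisfies α^3 = 411, so x^3 - 411 annihilates α. By the rational root test, a rational root p/q (in lowest terms) of x^3 - 411 would satisfy p^3 = 411 q^3, forcing q = 1 and p^3 = 411; but 411 is not a perfect cube, contradiction. A monic cubic over Q with no rational root is irreducible (any nontrivial factorization would include a linear factor). Hence x^3 - 411 is the minimal polynomial of α, and in particular [Q(α):Q] = 3.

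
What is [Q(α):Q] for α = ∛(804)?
[Q(α):Q] = 3

The minimal polynomial of α is x^3 - 804, irreducible over Q since 804 is not a perfect cube (so x^3 - 804 has no rational root). Hence [Q(α):Q] = deg(m_α) = 3.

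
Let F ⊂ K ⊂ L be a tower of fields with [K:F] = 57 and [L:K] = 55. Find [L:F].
[L:F] = 3135

The tower law says that for any tower of field extensions F ⊂ K ⊂ L with finite degrees, [L:F] = [L:K] · [K:F]. Here this gives [L:F] = 55 · 57 = 3135.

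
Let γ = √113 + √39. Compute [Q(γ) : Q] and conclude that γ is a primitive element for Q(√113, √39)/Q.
[Q(γ) : Q] = 4 (equivalently, Q(γ) = Q(√113, √39))

Obviously Q(γ) ⊆ Q(√113, √39), and [Q(√113, √39):Q] = 4 (since 113, 39 are distinct squarefree integers > 1 with 4407 not a perfect square). To show equality we compute the minimal polynomial of γ. From γ = √113 + √39: γ^2 = 113 + 2√(4407) + 39 = 152 + 2√(4407), so γ^2 - 152 = 2√(4407); squaring, (γ^2 - 152)^2 = 4·4407, i.e. γ^4 - 304γ^2 + 23104 - 17628 = 0, i.e. γ^4 - 304γ^2 + 5476 = 0. So γ is a root of x^4 - 304x^2 + 5476. This polynomial is irreducible over Q: it has no rational root (each ±√113 ± √39 is irrational), and any factorization into two quadratics over Q would force √(4407) ∈ Q (pairing opposite roots) or √113, √39 ∈ Q (other pairings), all impossible. Hence [Q(γ):Q] = 4 = [Q(√113, √39):Q], so Q(γ) = Q(√113, √39).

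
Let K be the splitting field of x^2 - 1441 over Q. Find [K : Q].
[K : Q] = 2

f(x) = x^2 - 1441 factors as (x - √1441)(x + √1441). The splitting field is K = Q(√1441). Since 1441 is squarefree and > 1, it is not a perfect square, so x^2 - 1441 is irreducible over Q and [Q(√1441) : Q] = 2. Hence [K : Q] = 2.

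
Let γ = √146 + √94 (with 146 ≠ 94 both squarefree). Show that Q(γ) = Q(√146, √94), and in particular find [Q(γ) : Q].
[Q(γ) : Q] = 4 (equivalently, Q(γ) = Q(√146, √94))

Obviously Q(γ) ⊆ Q(√146, √94), and [Q(√146, √94):Q] = 4 (since 146, 94 are distinct squarefree integers > 1 with 13724 not a perfect square). To show equality we compute the minimal polynomial of γ. From γ = √146 + √94: γ^2 = 146 + 2√(13724) + 94 = 240 + 2√(13724), so γ^2 - 240 = 2√(13724); squaring, (γ^2 - 240)^2 = 4·13724, i.e. γ^4 - 480γ^2 + 57600 - 54896 = 0, i.e. γ^4 - 480γ^2 + 2704 = 0. So γ is a root of x^4 - 480x^2 + 2704. This polynomial is irreducible over Q: it has no rational root (each ±√146 ± √94 is irrational), and any factorization into two quadratics over Q would force √(13724) ∈ Q (pairing opposite roots) or √146, √94 ∈ Q (other pairings), all impossible. Hence [Q(γ):Q] = 4 = [Q(√146, √94):Q], so Q(γ) = Q(√146, √94).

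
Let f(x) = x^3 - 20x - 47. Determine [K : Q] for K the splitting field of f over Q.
[K : Q] = 6

By the rational root test, any rational root of the monic integer polynomial f(x) = x^3 - 20x - 47 must be an integer dividing the constant term -47, i.e. one of ±{1, 47}. Evaluating: f(1) = -66, f(-1) = -28, f(47) = 102836, f(-47) = -102930; none is 0, so f has no rational root and is therefore irreducible over Q (a cubic with no linear factor over a field is irreducible). For an irreducible cubic, the Galois group is A_3 or S_3 according as the discriminant disc(f) = -4a^3 - 27b^2 = -4·(-20)^3 - 27·(-47)^2 = -27643 is or is not a square in Q. Here disc(f) = -27643 is not a perfect square in Q, so the Galois group of f over Q is not contained in A_3 and must be all of S_3. The splitting field has degree |S_3| = 6 over Q, so [K : Q] = 6.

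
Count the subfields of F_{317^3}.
F_{317^3} has 2 subfields

The subfields of F_{p^n} are exactly the fields F_{p^d} for d | n (each is the fixed field of the unique index-d subgroup of Gal(F_{p^n}/F_p) ≅ Z/nZ). The divisors of n = 3 are {1, 3}, giving 2 subfields: F_{317^1}, F_{317^3}.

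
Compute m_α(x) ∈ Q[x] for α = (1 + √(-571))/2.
m_α(x) = x^2 - x + 143

From 2α - 1 = √(-571), squaring gives (2α - 1)^2 = -571, i.e. 4α^2 - 4α + 1 = -571, so α^2 - α + (1 + 571)/4 = 0. Since -571 ≡ 1 (mod 4), (1 + 571)/4 = 143 ∈ Z. The polynomial x^2 - x + 143 has discriminant 1 - 4·(143) = -571, which is not a perfect square in Q (d = -571 is squarefree and ≠ 1), so x^2 - x + 143 is irreducible over Q. It is the minimal polynomial of α.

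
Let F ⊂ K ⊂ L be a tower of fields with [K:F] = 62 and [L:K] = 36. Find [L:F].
[L:F] = 2232

The tower law says that for any tower of field extensions F ⊂ K ⊂ L with finite degrees, [L:F] = [L:K] · [K:F]. Here this gives [L:F] = 36 · 62 = 2232.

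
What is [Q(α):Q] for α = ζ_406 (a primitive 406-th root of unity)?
[Q(α):Q] = 168

The minimal polynomial of ζ_406 over Q is the 406-th cyclotomic polynomial Φ_406(x), which is irreducible over Q and has degree φ(406) = 168. Hence [Q(α):Q] = φ(406) = 168.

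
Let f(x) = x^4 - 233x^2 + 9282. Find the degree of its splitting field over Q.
[K : Q] = 4

Solving the quadratic in x^2: x^2 = (233 ± √(233^2 - 4·9282))/2 = (233 ± √17161)/2 = (233 ± 131)/2, giving x^2 = 182 or x^2 = 51. So f(x) = (x^2 - 182)(x^2 - 51) and the roots of f are ±√182, ±√51. Hence the splitting field is K = Q(√182, √51). Since 182 and 51 are distinct squarefree integers > 1, their product 9282 is not a perfect square, so √51 ∉ Q(√182). By the tower law [K:Q] = [Q(√182,√51):Q(√182)] · [Q(√182):Q] = 2 · 2 = 4.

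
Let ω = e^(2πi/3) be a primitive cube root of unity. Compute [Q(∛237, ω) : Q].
[Q(∛237, ω) : Q] = 6

[Q(∛237):Q] = 3 (min poly x^3 - 237, irreducible since 237 is not a perfect cube). [Q(ω):Q] = 2 (min poly x^2 + x + 1). Since Q(∛237) ⊂ R and ω ∉ R, we have ω ∉ Q(∛237), so x^2 + x + 1 remains irreducible over Q(∛237) and [Q(∛237, ω) : Q(∛237)] = 2. By the tower law, [Q(∛237, ω) : Q] = 3 · 2 = 6. (In fact Q(∛237, ω) is the splitting field of x^3 - 237 over Q.)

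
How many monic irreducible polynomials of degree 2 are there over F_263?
There are 34453 monic irreducible polynomials of degree 2 over F_263

Each element of F_{263^2} that lies in no proper subfield is a root of exactly one monic irreducible of degree 2 over F_263, and each such polynomial has 2 distinct roots in F_{263^2}. By Möbius inversion the count is N_263(2) = (1/2) Σ_{d|2} μ(2/d) · 263^d = (1/2)(μ(2)·263^1 + μ(1)·263^2) = 68906/2 = 34453.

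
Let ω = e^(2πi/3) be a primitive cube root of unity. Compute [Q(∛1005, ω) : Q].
[Q(∛1005, ω) : Q] = 6

[Q(∛1005):Q] = 3 (min poly x^3 - 1005, irreducible since 1005 is not a perfect cube). [Q(ω):Q] = 2 (min poly x^2 + x + 1). Since Q(∛1005) ⊂ R and ω ∉ R, we have ω ∉ Q(∛1005), so x^2 + x + 1 remains irreducible over Q(∛1005) and [Q(∛1005, ω) : Q(∛1005)] = 2. By the tower law, [Q(∛1005, ω) : Q] = 3 · 2 = 6. (In fact Q(∛1005, ω) is the splitting field of x^3 - 1005 over Q.)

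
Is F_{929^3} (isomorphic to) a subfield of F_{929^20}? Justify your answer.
No: F_{929^3} is not a subfield of F_{929^20}

F_{p^m} embeds in F_{p^n} iff m | n. Here 3 ∤ 20 (since 20 = 6·3 + 2 with remainder 2 ≠ 0), so F_{929^3} is not a subfield of F_{929^20}. Equivalently: if it were, the tower law would give 3 = [F_{929^3}:F_929] dividing [F_{929^20}:F_929] = 20, contradiction.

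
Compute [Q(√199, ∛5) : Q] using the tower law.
[Q(√199, ∛5) : Q] = 6

Let L = Q(√199, ∛5). Since Q(√199) ⊂ L and [Q(√199):Q] = 2, the tower law gives 2 | [L:Q]. Likewise Q(∛5) ⊂ L with [Q(∛5):Q] = 3 (because 5 is not a perfect cube), so 3 | [L:Q]. As gcd(2,3) = 1, [L:Q] is divisible by 6. Conversely L is generated over Q by √199 and ∛5, so [L:Q] ≤ 2·3 = 6. Therefore [Q(√199, ∛5) : Q] = 6.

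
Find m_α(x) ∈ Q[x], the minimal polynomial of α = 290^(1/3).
m_α(x) = x^3 - 290

α satisfies α^3 = 290, so x^3 - 290 annihilates α. By the rational root test, a rational root p/q (in lowest terms) of x^3 - 290 would satisfy p^3 = 290 q^3, forcing q = 1 and p^3 = 290; but 290 is not a perfect cube, contradiction. A monic cubic over Q with no rational root is irreducible (any nontrivial factorization would include a linear factor). Hence x^3 - 290 is the minimal polynomial of α, and in particular [Q(α):Q] = 3.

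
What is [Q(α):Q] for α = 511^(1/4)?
[Q(α):Q] = 4

α is a root of x^4 - 511. By Eisenstein's criterion at the prime p = 7 (which divides the constant term 511 but p^2 = 49 does not, since 511 is squarefree), x^4 - 511 is irreducible over Q. Hence [Q(α):Q] = 4.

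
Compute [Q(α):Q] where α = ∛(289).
[Q(α):Q] = 3

The minimal polynomial of α is x^3 - 289, irreducible over Q since 289 is not a perfect cube (so x^3 - 289 has no rational root). Hence [Q(α):Q] = deg(m_α) = 3.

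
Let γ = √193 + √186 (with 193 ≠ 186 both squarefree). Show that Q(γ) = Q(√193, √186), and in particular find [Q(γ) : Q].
[Q(γ) : Q] = 4 (equivalently, Q(γ) = Q(√193, √186))

Obviously Q(γ) ⊆ Q(√193, √186), and [Q(√193, √186):Q] = 4 (since 193, 186 are distinct squarefree integers > 1 with 35898 not a perfect square). To show equality we compute the minimal polynomial of γ. From γ = √193 + √186: γ^2 = 193 + 2√(35898) + 186 = 379 + 2√(35898), so γ^2 - 379 = 2√(35898); squaring, (γ^2 - 379)^2 = 4·35898, i.e. γ^4 - 758γ^2 + 143641 - 143592 = 0, i.e. γ^4 - 758γ^2 + 49 = 0. So γ is a root of x^4 - 758x^2 + 49. This polynomial is irreducible over Q: it has no rational root (each ±√193 ± √186 is irrational), and any factorization into two quadratics over Q would force √(35898) ∈ Q (pairing opposite roots) or √193, √186 ∈ Q (other pairings), all impossible. Hence [Q(γ):Q] = 4 = [Q(√193, √186):Q], so Q(γ) = Q(√193, √186).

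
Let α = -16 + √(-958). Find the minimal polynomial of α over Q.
m_α(x) = x^2 + 32x + 1214

From α + 16 = √(-958), squaring gives (α + 16)^2 = -958, i.e. α^2 + 32α + 256 = -958, so α^2 + 32α + 1214 = 0. The discriminant of x^2 + 32x + 1214 is (32)^2 - 4·(1214) = 1024 - 4856 = -3832, and 4·(-958) is not a perfect square in Q since -958 is squarefree and ≠ 1. Hence x^2 + 32x + 1214 is irreducible over Q and is the minimal polynomial of α.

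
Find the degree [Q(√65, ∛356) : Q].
[Q(√65, ∛356) : Q] = 6

Let L = Q(√65, ∛356). Since Q(√65) ⊂ L and [Q(√65):Q] = 2, the tower law gives 2 | [L:Q]. Likewise Q(∛356) ⊂ L with [Q(∛356):Q] = 3 (because 356 is not a perfect cube), so 3 | [L:Q]. As gcd(2,3) = 1, [L:Q] is divisible by 6. Conversely L is generated over Q by √65 and ∛356, so [L:Q] ≤ 2·3 = 6. Therefore [Q(√65, ∛356) : Q] = 6.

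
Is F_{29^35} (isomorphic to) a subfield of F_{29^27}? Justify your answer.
No: F_{29^35} is not a subfield of F_{29^27}

F_{p^m} embeds in F_{p^n} iff m | n. Here 35 ∤ 27 (since 27 = 0·35 + 27 with remainder 27 ≠ 0), so F_{29^35} is not a subfield of F_{29^27}. Equivalently: if it were, the tower law would give 35 = [F_{29^35}:F_29] dividing [F_{29^27}:F_29] = 27, contradiction.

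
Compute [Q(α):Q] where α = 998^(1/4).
[Q(α):Q] = 4

α is a root of x^4 - 998. By Eisenstein's criterion at the prime p = 2 (which divides the constant term 998 but p^2 = 4 does not, since 998 is squarefree), x^4 - 998 is irreducible over Q. Hence [Q(α):Q] = 4.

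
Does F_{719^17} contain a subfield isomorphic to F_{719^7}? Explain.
No: F_{719^7} is not a subfield of F_{719^17}

F_{p^m} embeds in F_{p^n} iff m | n. Here 7 ∤ 17 (since 17 = 2·7 + 3 with remainder 3 ≠ 0), so F_{719^7} is not a subfield of F_{719^17}. Equivalently: if it were, the tower law would give 7 = [F_{719^7}:F_719] dividing [F_{719^17}:F_719] = 17, contradiction.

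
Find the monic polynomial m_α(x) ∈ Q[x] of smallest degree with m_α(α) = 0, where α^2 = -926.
m_α(x) = x^2 + 926

α satisfies α^2 + 926 = 0, so x^2 + 926 annihilates α. Since d = -926 is squarefree and ≠ 1, it is not a perfect square in Q, so x^2 + 926 has no rational root and is therefore irreducible over Q (a degree-2 polynomial over a field is irreducible iff it has no root). Hence m_α(x) = x^2 + 926.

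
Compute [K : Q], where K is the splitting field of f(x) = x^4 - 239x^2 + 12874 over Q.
[K : Q] = 4

Solving the quadratic in x^2: x^2 = (239 ± √(239^2 - 4·12874))/2 = (239 ± √5625)/2 = (239 ± 75)/2, giving x^2 = 157 or x^2 = 82. So f(x) = (x^2 - 157)(x^2 - 82) and the roots of f are ±√157, ±√82. Hence the splitting field is K = Q(√157, √82). Since 157 and 82 are distinct squarefree integers > 1, their product 12874 is not a perfect square, so √82 ∉ Q(√157). By the tower law [K:Q] = [Q(√157,√82):Q(√157)] · [Q(√157):Q] = 2 · 2 = 4.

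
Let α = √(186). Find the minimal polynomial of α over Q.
m_α(x) = x^2 - 186

α satisfies α^2 - 186 = 0, so x^2 - 186 annihilates α. Since d = 186 is squarefree and ≠ 1, it is not a perfect square in Q, so x^2 - 186 has no rational root and is therefore irreducible over Q (a degree-2 polynomial over a field is irreducible iff it has no root). Hence m_α(x) = x^2 - 186.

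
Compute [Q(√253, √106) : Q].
[Q(√253, √106) : Q] = 4

[Q(√253):Q] = 2 (min poly x^2 - 253, irreducible since 253 is squarefree > 1). For the top step, suppose √106 ∈ Q(√253), say √106 = c + d√253 with c, d ∈ Q. Squaring: 106 = c^2 + 253d^2 + 2cd√253. Since √253 ∉ Q this forces 2cd = 0. If d = 0 then √106 = c ∈ Q, contradicting 106 squarefree > 1. If c = 0 then 106 = 253d^2, so 253·106 = (253d)^2 is a perfect square in Q — but 253·106 = 26818 is not a perfect square (since 253 and 106 are distinct squarefree integers). Contradiction. Hence √106 ∉ Q(√253), so x^2 - 106 stays irreducible over Q(√253) and [Q(√253, √106) : Q(√253)] = 2. By the tower law, [Q(√253, √106) : Q] = 2 · 2 = 4.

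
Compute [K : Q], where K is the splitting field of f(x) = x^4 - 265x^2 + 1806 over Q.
[K : Q] = 4

Solving the quadratic in x^2: x^2 = (265 ± √(265^2 - 4·1806))/2 = (265 ± √63001)/2 = (265 ± 251)/2, giving x^2 = 258 or x^2 = 7. So f(x) = (x^2 - 258)(x^2 - 7) and the roots of f are ±√258, ±√7. Hence the splitting field is K = Q(√258, √7). Since 258 and 7 are distinct squarefree integers > 1, their product 1806 is not a perfect square, so √7 ∉ Q(√258). By the tower law [K:Q] = [Q(√258,√7):Q(√258)] · [Q(√258):Q] = 2 · 2 = 4.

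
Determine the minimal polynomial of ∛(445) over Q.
m_α(x) = x^3 - 445

α satisfies α^3 = 445, so x^3 - 445 annihilates α. By the rational root test, a rational root p/q (in lowest terms) of x^3 - 445 would satisfy p^3 = 445 q^3, forcing q = 1 and p^3 = 445; but 445 is not a perfect cube, contradiction. A monic cubic over Q with no rational root is irreducible (any nontrivial factorization would include a linear factor). Hence x^3 - 445 is the minimal polynomial of α, and in particular [Q(α):Q] = 3.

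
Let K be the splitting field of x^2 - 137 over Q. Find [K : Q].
[K : Q] = 2

f(x) = x^2 - 137 factors as (x - √137)(x + √137). The splitting field is K = Q(√137). Since 137 is squarefree and > 1, it is not a perfect square, so x^2 - 137 is irreducible over Q and [Q(√137) : Q] = 2. Hence [K : Q] = 2.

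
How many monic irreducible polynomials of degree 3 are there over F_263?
There are 6063728 monic irreducible polynomials of degree 3 over F_263

Each element of F_{263^3} that lies in no proper subfield is a root of exactly one monic irreducible of degree 3 over F_263, and each such polynomial has 3 distinct roots in F_{263^3}. By Möbius inversion the count is N_263(3) = (1/3) Σ_{d|3} μ(3/d) · 263^d = (1/3)(μ(3)·263^1 + μ(1)·263^3) = 18191184/3 = 6063728.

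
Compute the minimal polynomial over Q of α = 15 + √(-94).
m_α(x) = x^2 - 30x + 319

From α - 15 = √(-94), squaring gives (α - 15)^2 = -94, i.e. α^2 - 30α + 225 = -94, so α^2 - 30α + 319 = 0. The discriminant of x^2 - 30x + 319 is (-30)^2 - 4·(319) = 900 - 1276 = -376, and 4·(-94) is not a perfect square in Q since -94 is squarefree and ≠ 1. Hence x^2 - 30x + 319 is irreducible over Q and is the minimal polynomial of α.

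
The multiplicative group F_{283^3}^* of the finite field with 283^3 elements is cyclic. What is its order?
|F_{283^3}^*| = 22665186

F_{283^3} has 283^3 = 22665187 elements; its multiplicative group consists of all nonzero elements, so |F_{283^3}^*| = 22665187 - 1 = 22665186. (It is cyclic since any finite subgroup of the multiplicative group of a field is cyclic.)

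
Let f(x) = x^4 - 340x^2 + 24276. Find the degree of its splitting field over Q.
[K : Q] = 4

Solving the quadratic in x^2: x^2 = (340 ± √(340^2 - 4·24276))/2 = (340 ± √18496)/2 = (340 ± 136)/2, giving x^2 = 238 or x^2 = 102. So f(x) = (x^2 - 238)(x^2 - 102) and the roots of f are ±√238, ±√102. Hence the splitting field is K = Q(√238, √102). Since 238 and 102 are distinct squarefree integers > 1, their product 24276 is not a perfect square, so √102 ∉ Q(√238). By the tower law [K:Q] = [Q(√238,√102):Q(√238)] · [Q(√238):Q] = 2 · 2 = 4.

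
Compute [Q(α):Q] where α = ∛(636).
[Q(α):Q] = 3

The minimal polynomial of α is x^3 - 636, irreducible over Q since 636 is not a perfect cube (so x^3 - 636 has no rational root). Hence [Q(α):Q] = deg(m_α) = 3.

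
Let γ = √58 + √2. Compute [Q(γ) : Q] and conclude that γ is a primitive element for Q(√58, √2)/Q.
[Q(γ) : Q] = 4 (equivalently, Q(γ) = Q(√58, √2))

Obviously Q(γ) ⊆ Q(√58, √2), and [Q(√58, √2):Q] = 4 (since 58, 2 are distinct squarefree integers > 1 with 116 not a perfect square). To show equality we compute the minimal polynomial of γ. From γ = √58 + √2: γ^2 = 58 + 2√(116) + 2 = 60 + 2√(116), so γ^2 - 60 = 2√(116); squaring, (γ^2 - 60)^2 = 4·116, i.e. γ^4 - 120γ^2 + 3600 - 464 = 0, i.e. γ^4 - 120γ^2 + 3136 = 0. So γ is a root of x^4 - 120x^2 + 3136. This polynomial is irreducible over Q: it has no rational root (each ±√58 ± √2 is irrational), and any factorization into two quadratics over Q would force √(116) ∈ Q (pairing opposite roots) or √58, √2 ∈ Q (other pairings), all impossible. Hence [Q(γ):Q] = 4 = [Q(√58, √2):Q], so Q(γ) = Q(√58, √2).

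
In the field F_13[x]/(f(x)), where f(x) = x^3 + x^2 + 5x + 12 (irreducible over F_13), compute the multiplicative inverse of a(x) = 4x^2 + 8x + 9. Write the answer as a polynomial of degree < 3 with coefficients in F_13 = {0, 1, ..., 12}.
a(x)^(-1) ≡ 12x^2 + 2x + 4 (mod f(x))

Since f is irreducible over F_13, F_13[x]/(f) is a field and a(x) ≠ 0 has an inverse. Apply the extended Euclidean algorithm to f(x) and a(x) in F_13[x]: f(x) = (10x + 3)·a(x) + (8x + 11);  a(x) = (7x + 6)·(8x + 11) + (8). The last nonzero remainder is the constant 8 = gcd(f, a) in F_13. Back-substituting through the division chain expresses 8 = s(x)·a(x) + t(x)·f(x) with s(x) ≡ 5x^2 + 3x + 6 (mod f), so (5x^2 + 3x + 6)·a(x) ≡ 8 (mod f). Multiplying by 8^(-1) ≡ 5 in F_13 gives a(x)^(-1) ≡ 5·(5x^2 + 3x + 6) ≡ 12x^2 + 2x + 4 (mod f). Check: (4x^2 + 8x + 9)·(12x^2 + 2x + 4) = 9x^4 + 10x^2 + 11x + 10 ≡ 1 (mod x^3 + x^2 + 5x + 12).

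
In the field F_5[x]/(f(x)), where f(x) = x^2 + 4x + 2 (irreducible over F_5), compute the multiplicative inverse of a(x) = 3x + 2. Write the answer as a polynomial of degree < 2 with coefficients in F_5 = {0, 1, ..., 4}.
a(x)^(-1) ≡ 4x (mod f(x))

Since f is irreducible over F_5, F_5[x]/(f) is a field and a(x) ≠ 0 has an inverse. Apply the extended Euclidean algorithm to f(x) and a(x) in F_5[x]: f(x) = (2x)·a(x) + (2). The last nonzero remainder is the constant 2 = gcd(f, a) in F_5. Back-substituting through the division chain expresses 2 = s(x)·a(x) + t(x)·f(x) with s(x) ≡ 3x (mod f), so (3x)·a(x) ≡ 2 (mod f). Multiplying by 2^(-1) ≡ 3 in F_5 gives a(x)^(-1) ≡ 3·(3x) ≡ 4x (mod f). Check: (3x + 2)·(4x) = 2x^2 + 3x ≡ 1 (mod x^2 + 4x + 2).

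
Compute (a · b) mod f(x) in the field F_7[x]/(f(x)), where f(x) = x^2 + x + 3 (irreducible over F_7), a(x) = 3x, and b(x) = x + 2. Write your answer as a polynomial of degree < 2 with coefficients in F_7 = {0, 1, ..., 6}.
a · b ≡ 3x + 5 (mod f(x))

Multiply in F_7[x]: a(x)·b(x) = (3x)·(x + 2) = 3x^2 + 6x. This has degree ≥ 2, so divide by f(x) over F_7: 3x^2 + 6x = (3)·(x^2 + x + 3) + (3x + 5). Hence a·b ≡ 3x + 5 (mod f). (F_7[x]/(f) is a field with 7^2 = 49 elements since f is irreducible of degree 2.)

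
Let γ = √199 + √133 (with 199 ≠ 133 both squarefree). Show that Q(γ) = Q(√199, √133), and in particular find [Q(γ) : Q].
[Q(γ) : Q] = 4 (equivalently, Q(γ) = Q(√199, √133))

Obviously Q(γ) ⊆ Q(√199, √133), and [Q(√199, √133):Q] = 4 (since 199, 133 are distinct squarefree integers > 1 with 26467 not a perfect square). To show equality we compute the minimal polynomial of γ. From γ = √199 + √133: γ^2 = 199 + 2√(26467) + 133 = 332 + 2√(26467), so γ^2 - 332 = 2√(26467); squaring, (γ^2 - 332)^2 = 4·26467, i.e. γ^4 - 664γ^2 + 110224 - 105868 = 0, i.e. γ^4 - 664γ^2 + 4356 = 0. So γ is a root of x^4 - 664x^2 + 4356. This polynomial is irreducible over Q: it has no rational root (each ±√199 ± √133 is irrational), and any factorization into two quadratics over Q would force √(26467) ∈ Q (pairing opposite roots) or √199, √133 ∈ Q (other pairings), all impossible. Hence [Q(γ):Q] = 4 = [Q(√199, √133):Q], so Q(γ) = Q(√199, √133).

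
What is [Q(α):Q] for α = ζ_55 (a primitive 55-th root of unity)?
[Q(α):Q] = 40

The minimal polynomial of ζ_55 over Q is the 55-th cyclotomic polynomial Φ_55(x), which is irreducible over Q and has degree φ(55) = 40. Hence [Q(α):Q] = φ(55) = 40.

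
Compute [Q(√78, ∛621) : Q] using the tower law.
[Q(√78, ∛621) : Q] = 6

Let L = Q(√78, ∛621). Since Q(√78) ⊂ L and [Q(√78):Q] = 2, the tower law gives 2 | [L:Q]. Likewise Q(∛621) ⊂ L with [Q(∛621):Q] = 3 (because 621 is not a perfect cube), so 3 | [L:Q]. As gcd(2,3) = 1, [L:Q] is divisible by 6. Conversely L is generated over Q by √78 and ∛621, so [L:Q] ≤ 2·3 = 6. Therefore [Q(√78, ∛621) : Q] = 6.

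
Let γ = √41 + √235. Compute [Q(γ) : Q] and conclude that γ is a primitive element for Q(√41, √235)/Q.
[Q(γ) : Q] = 4 (equivalently, Q(γ) = Q(√41, √235))

Obviously Q(γ) ⊆ Q(√41, √235), and [Q(√41, √235):Q] = 4 (since 41, 235 are distinct squarefree integers > 1 with 9635 not a perfect square). To show equality we compute the minimal polynomial of γ. From γ = √41 + √235: γ^2 = 41 + 2√(9635) + 235 = 276 + 2√(9635), so γ^2 - 276 = 2√(9635); squaring, (γ^2 - 276)^2 = 4·9635, i.e. γ^4 - 552γ^2 + 76176 - 38540 = 0, i.e. γ^4 - 552γ^2 + 37636 = 0. So γ is a root of x^4 - 552x^2 + 37636. This polynomial is irreducible over Q: it has no rational root (each ±√41 ± √235 is irrational), and any factorization into two quadratics over Q would force √(9635) ∈ Q (pairing opposite roots) or √41, √235 ∈ Q (other pairings), all impossible. Hence [Q(γ):Q] = 4 = [Q(√41, √235):Q], so Q(γ) = Q(√41, √235).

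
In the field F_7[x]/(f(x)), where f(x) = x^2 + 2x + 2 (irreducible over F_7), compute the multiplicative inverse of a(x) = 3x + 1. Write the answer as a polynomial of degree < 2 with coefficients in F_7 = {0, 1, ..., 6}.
a(x)^(-1) ≡ 3x + 5 (mod f(x))

Since f is irreducible over F_7, F_7[x]/(f) is a field and a(x) ≠ 0 has an inverse. Apply the extended Euclidean algorithm to f(x) and a(x) in F_7[x]: f(x) = (5x + 6)·a(x) + (3). The last nonzero remainder is the constant 3 = gcd(f, a) in F_7. Back-substituting through the division chain expresses 3 = s(x)·a(x) + t(x)·f(x) with s(x) ≡ 2x + 1 (mod f), so (2x + 1)·a(x) ≡ 3 (mod f). Multiplying by 3^(-1) ≡ 5 in F_7 gives a(x)^(-1) ≡ 5·(2x + 1) ≡ 3x + 5 (mod f). Check: (3x + 1)·(3x + 5) = 2x^2 + 4x + 5 ≡ 1 (mod x^2 + 2x + 2).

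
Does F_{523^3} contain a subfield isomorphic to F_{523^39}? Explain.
No: F_{523^39} is not a subfield of F_{523^3}

F_{p^m} embeds in F_{p^n} iff m | n. Here 39 ∤ 3 (since 3 = 0·39 + 3 with remainder 3 ≠ 0), so F_{523^39} is not a subfield of F_{523^3}. Equivalently: if it were, the tower law would give 39 = [F_{523^39}:F_523] dividing [F_{523^3}:F_523] = 3, contradiction.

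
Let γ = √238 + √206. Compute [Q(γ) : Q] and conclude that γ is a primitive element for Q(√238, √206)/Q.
[Q(γ) : Q] = 4 (equivalently, Q(γ) = Q(√238, √206))

Obviously Q(γ) ⊆ Q(√238, √206), and [Q(√238, √206):Q] = 4 (since 238, 206 are distinct squarefree integers > 1 with 49028 not a perfect square). To show equality we compute the minimal polynomial of γ. From γ = √238 + √206: γ^2 = 238 + 2√(49028) + 206 = 444 + 2√(49028), so γ^2 - 444 = 2√(49028); squaring, (γ^2 - 444)^2 = 4·49028, i.e. γ^4 - 888γ^2 + 197136 - 196112 = 0, i.e. γ^4 - 888γ^2 + 1024 = 0. So γ is a root of x^4 - 888x^2 + 1024. This polynomial is irreducible over Q: it has no rational root (each ±√238 ± √206 is irrational), and any factorization into two quadratics over Q would force √(49028) ∈ Q (pairing opposite roots) or √238, √206 ∈ Q (other pairings), all impossible. Hence [Q(γ):Q] = 4 = [Q(√238, √206):Q], so Q(γ) = Q(√238, √206).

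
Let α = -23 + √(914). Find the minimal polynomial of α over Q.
m_α(x) = x^2 + 46x - 385

From α + 23 = √(914), squaring gives (α + 23)^2 = 914, i.e. α^2 + 46α + 529 = 914, so α^2 + 46α - 385 = 0. The discriminant of x^2 + 46x - 385 is (46)^2 - 4·(-385) = 2116 + 1540 = 3656, and 4·(914) is not a perfect square in Q since 914 is squarefree and ≠ 1. Hence x^2 + 46x - 385 is irreducible over Q and is the minimal polynomial of α.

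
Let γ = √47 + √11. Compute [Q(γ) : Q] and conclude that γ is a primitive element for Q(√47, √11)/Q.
[Q(γ) : Q] = 4 (equivalently, Q(γ) = Q(√47, √11))

Obviously Q(γ) ⊆ Q(√47, √11), and [Q(√47, √11):Q] = 4 (since 47, 11 are distinct squarefree integers > 1 with 517 not a perfect square). To show equality we compute the minimal polynomial of γ. From γ = √47 + √11: γ^2 = 47 + 2√(517) + 11 = 58 + 2√(517), so γ^2 - 58 = 2√(517); squaring, (γ^2 - 58)^2 = 4·517, i.e. γ^4 - 116γ^2 + 3364 - 2068 = 0, i.e. γ^4 - 116γ^2 + 1296 = 0. So γ is a root of x^4 - 116x^2 + 1296. This polynomial is irreducible over Q: it has no rational root (each ±√47 ± √11 is irrational), and any factorization into two quadratics over Q would force √(517) ∈ Q (pairing opposite roots) or √47, √11 ∈ Q (other pairings), all impossible. Hence [Q(γ):Q] = 4 = [Q(√47, √11):Q], so Q(γ) = Q(√47, √11).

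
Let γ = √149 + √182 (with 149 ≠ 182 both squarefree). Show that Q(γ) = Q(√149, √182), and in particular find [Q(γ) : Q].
[Q(γ) : Q] = 4 (equivalently, Q(γ) = Q(√149, √182))

Obviously Q(γ) ⊆ Q(√149, √182), and [Q(√149, √182):Q] = 4 (since 149, 182 are distinct squarefree integers > 1 with 27118 not a perfect square). To show equality we compute the minimal polynomial of γ. From γ = √149 + √182: γ^2 = 149 + 2√(27118) + 182 = 331 + 2√(27118), so γ^2 - 331 = 2√(27118); squaring, (γ^2 - 331)^2 = 4·27118, i.e. γ^4 - 662γ^2 + 109561 - 108472 = 0, i.e. γ^4 - 662γ^2 + 1089 = 0. So γ is a root of x^4 - 662x^2 + 1089. This polynomial is irreducible over Q: it has no rational root (each ±√149 ± √182 is irrational), and any factorization into two quadratics over Q would force √(27118) ∈ Q (pairing opposite roots) or √149, √182 ∈ Q (other pairings), all impossible. Hence [Q(γ):Q] = 4 = [Q(√149, √182):Q], so Q(γ) = Q(√149, √182).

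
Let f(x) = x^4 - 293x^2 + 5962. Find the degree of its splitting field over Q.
[K : Q] = 4

Solving the quadratic in x^2: x^2 = (293 ± √(293^2 - 4·5962))/2 = (293 ± √62001)/2 = (293 ± 249)/2, giving x^2 = 271 or x^2 = 22. So f(x) = (x^2 - 271)(x^2 - 22) and the roots of f are ±√271, ±√22. Hence the splitting field is K = Q(√271, √22). Since 271 and 22 are distinct squarefree integers > 1, their product 5962 is not a perfect square, so √22 ∉ Q(√271). By the tower law [K:Q] = [Q(√271,√22):Q(√271)] · [Q(√271):Q] = 2 · 2 = 4.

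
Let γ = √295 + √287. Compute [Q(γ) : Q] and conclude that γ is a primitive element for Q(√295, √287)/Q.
[Q(γ) : Q] = 4 (equivalently, Q(γ) = Q(√295, √287))

Obviously Q(γ) ⊆ Q(√295, √287), and [Q(√295, √287):Q] = 4 (since 295, 287 are distinct squarefree integers > 1 with 84665 not a perfect square). To show equality we compute the minimal polynomial of γ. From γ = √295 + √287: γ^2 = 295 + 2√(84665) + 287 = 582 + 2√(84665), so γ^2 - 582 = 2√(84665); squaring, (γ^2 - 582)^2 = 4·84665, i.e. γ^4 - 1164γ^2 + 338724 - 338660 = 0, i.e. γ^4 - 1164γ^2 + 64 = 0. So γ is a root of x^4 - 1164x^2 + 64. This polynomial is irreducible over Q: it has no rational root (each ±√295 ± √287 is irrational), and any factorization into two quadratics over Q would force √(84665) ∈ Q (pairing opposite roots) or √295, √287 ∈ Q (other pairings), all impossible. Hence [Q(γ):Q] = 4 = [Q(√295, √287):Q], so Q(γ) = Q(√295, √287).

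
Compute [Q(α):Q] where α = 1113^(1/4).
[Q(α):Q] = 4

α is a root of x^4 - 1113. By Eisenstein's criterion at the prime p = 3 (which divides the constant term 1113 but p^2 = 9 does not, since 1113 is squarefree), x^4 - 1113 is irreducible over Q. Hence [Q(α):Q] = 4.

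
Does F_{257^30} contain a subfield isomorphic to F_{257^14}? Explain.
No: F_{257^14} is not a subfield of F_{257^30}

F_{p^m} embeds in F_{p^n} iff m | n. Here 14 ∤ 30 (since 30 = 2·14 + 2 with remainder 2 ≠ 0), so F_{257^14} is not a subfield of F_{257^30}. Equivalently: if it were, the tower law would give 14 = [F_{257^14}:F_257] dividing [F_{257^30}:F_257] = 30, contradiction.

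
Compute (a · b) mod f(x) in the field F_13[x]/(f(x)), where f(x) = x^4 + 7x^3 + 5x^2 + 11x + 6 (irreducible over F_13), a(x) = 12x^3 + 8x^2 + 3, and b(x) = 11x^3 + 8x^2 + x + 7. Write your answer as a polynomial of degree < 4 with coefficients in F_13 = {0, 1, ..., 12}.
a · b ≡ 10x^3 + 9x^2 + 11x + 5 (mod f(x))

Multiply in F_13[x]: a(x)·b(x) = (12x^3 + 8x^2 + 3)·(11x^3 + 8x^2 + x + 7) = 2x^6 + 2x^5 + 11x^4 + 8x^3 + 2x^2 + 3x + 8. This has degree ≥ 4, so divide by f(x) over F_13: 2x^6 + 2x^5 + 11x^4 + 8x^3 + 2x^2 + 3x + 8 = (2x^2 + x + 7)·(x^4 + 7x^3 + 5x^2 + 11x + 6) + (10x^3 + 9x^2 + 11x + 5). Hence a·b ≡ 10x^3 + 9x^2 + 11x + 5 (mod f). (F_13[x]/(f) is a field with 13^4 = 28561 elements since f is irreducible of degree 4.)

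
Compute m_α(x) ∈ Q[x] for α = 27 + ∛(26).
m_α(x) = x^3 - 81x^2 + 2187x - 19709

Set β = α - 27 = ∛(26), so β^3 = 26. Then (α - 27)^3 - 26 = 0, i.e. α is a root of g(x) = (x - 27)^3 - 26 = x^3 - 81x^2 + 2187x - 19709. Since g(x) = h(x - 27) where h(x) = x^3 - 26, and h is irreducible over Q (because 26 is not a perfect cube, so h has no rational root, and a monic cubic with no rational root is irreducible), g is also irreducible (irreducibility is preserved under the substitution x → x - 27). Hence m_α(x) = x^3 - 81x^2 + 2187x - 19709.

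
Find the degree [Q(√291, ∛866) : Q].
[Q(√291, ∛866) : Q] = 6

Let L = Q(√291, ∛866). Since Q(√291) ⊂ L and [Q(√291):Q] = 2, the tower law gives 2 | [L:Q]. Likewise Q(∛866) ⊂ L with [Q(∛866):Q] = 3 (because 866 is not a perfect cube), so 3 | [L:Q]. As gcd(2,3) = 1, [L:Q] is divisible by 6. Conversely L is generated over Q by √291 and ∛866, so [L:Q] ≤ 2·3 = 6. Therefore [Q(√291, ∛866) : Q] = 6.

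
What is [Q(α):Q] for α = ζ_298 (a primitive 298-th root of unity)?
[Q(α):Q] = 148

The minimal polynomial of ζ_298 over Q is the 298-th cyclotomic polynomial Φ_298(x), which is irreducible over Q and has degree φ(298) = 148. Hence [Q(α):Q] = φ(298) = 148.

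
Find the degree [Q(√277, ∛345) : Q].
[Q(√277, ∛345) : Q] = 6

Let L = Q(√277, ∛345). Since Q(√277) ⊂ L and [Q(√277):Q] = 2, the tower law gives 2 | [L:Q]. Likewise Q(∛345) ⊂ L with [Q(∛345):Q] = 3 (because 345 is not a perfect cube), so 3 | [L:Q]. As gcd(2,3) = 1, [L:Q] is divisible by 6. Conversely L is generated over Q by √277 and ∛345, so [L:Q] ≤ 2·3 = 6. Therefore [Q(√277, ∛345) : Q] = 6.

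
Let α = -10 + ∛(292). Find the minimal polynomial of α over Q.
m_α(x) = x^3 + 30x^2 + 300x + 708

Set β = α + 10 = ∛(292), so β^3 = 292. Then (α + 10)^3 - 292 = 0, i.e. α is a root of g(x) = (x + 10)^3 - 292 = x^3 + 30x^2 + 300x + 708. Since g(x) = h(x + 10) where h(x) = x^3 - 292, and h is irreducible over Q (because 292 is not a perfect cube, so h has no rational root, and a monic cubic with no rational root is irreducible), g is also irreducible (irreducibility is preserved under the substitution x → x + 10). Hence m_α(x) = x^3 + 30x^2 + 300x + 708.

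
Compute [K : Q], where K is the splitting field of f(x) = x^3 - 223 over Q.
[K : Q] = 6

The roots of x^3 - 223 are ∛223, ω∛223, ω^2∛223 where ω = e^(2πi/3) is a primitive cube root of unity, so K = Q(∛223, ω). Now [Q(∛223):Q] = 3 (since 223 is not a perfect cube, x^3 - 223 is irreducible) and [Q(ω):Q] = 2. Both 2 and 3 divide [K:Q], and [K:Q] ≤ 3·2 = 6, so [K:Q] = 6. (Equivalently: Q(∛223) ⊂ R but ω ∉ R, so [K : Q(∛223)] = 2.)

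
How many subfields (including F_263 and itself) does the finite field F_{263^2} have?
F_{263^2} has 2 subfields

The subfields of F_{p^n} are exactly the fields F_{p^d} for d | n (each is the fixed field of the unique index-d subgroup of Gal(F_{p^n}/F_p) ≅ Z/nZ). The divisors of n = 2 are {1, 2}, giving 2 subfields: F_{263^1}, F_{263^2}.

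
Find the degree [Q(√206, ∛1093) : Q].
[Q(√206, ∛1093) : Q] = 6

Let L = Q(√206, ∛1093). Since Q(√206) ⊂ L and [Q(√206):Q] = 2, the tower law gives 2 | [L:Q]. Likewise Q(∛1093) ⊂ L with [Q(∛1093):Q] = 3 (because 1093 is not a perfect cube), so 3 | [L:Q]. As gcd(2,3) = 1, [L:Q] is divisible by 6. Conversely L is generated over Q by √206 and ∛1093, so [L:Q] ≤ 2·3 = 6. Therefore [Q(√206, ∛1093) : Q] = 6.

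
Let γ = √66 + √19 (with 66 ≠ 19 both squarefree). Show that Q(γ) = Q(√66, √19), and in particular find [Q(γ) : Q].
[Q(γ) : Q] = 4 (equivalently, Q(γ) = Q(√66, √19))

Obviously Q(γ) ⊆ Q(√66, √19), and [Q(√66, √19):Q] = 4 (since 66, 19 are distinct squarefree integers > 1 with 1254 not a perfect square). To show equality we compute the minimal polynomial of γ. From γ = √66 + √19: γ^2 = 66 + 2√(1254) + 19 = 85 + 2√(1254), so γ^2 - 85 = 2√(1254); squaring, (γ^2 - 85)^2 = 4·1254, i.e. γ^4 - 170γ^2 + 7225 - 5016 = 0, i.e. γ^4 - 170γ^2 + 2209 = 0. So γ is a root of x^4 - 170x^2 + 2209. This polynomial is irreducible over Q: it has no rational root (each ±√66 ± √19 is irrational), and any factorization into two quadratics over Q would force √(1254) ∈ Q (pairing opposite roots) or √66, √19 ∈ Q (other pairings), all impossible. Hence [Q(γ):Q] = 4 = [Q(√66, √19):Q], so Q(γ) = Q(√66, √19).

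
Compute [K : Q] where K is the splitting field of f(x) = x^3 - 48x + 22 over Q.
[K : Q] = 6

By the rational root test, any rational root of the monic integer polynomial f(x) = x^3 - 48x + 22 must be an integer dividing the constant term 22, i.e. one of ±{1, 2, 11, 22}. Evaluating: f(1) = -25, f(-1) = 69, f(2) = -66, f(-2) = 110, f(11) = 825, f(-11) = -781, f(22) = 9614, f(-22) = -9570; none is 0, so f has no rational root and is therefore irreducible over Q (a cubic with no linear factor over a field is irreducible). For an irreducible cubic, the Galois group is A_3 or S_3 according as the discriminant disc(f) = -4a^3 - 27b^2 = -4·(-48)^3 - 27·(22)^2 = 429300 is or is not a square in Q. Here disc(f) = 429300 is not a perfect square in Q, so the Galois group of f over Q is not contained in A_3 and must be all of S_3. The splitting field has degree |S_3| = 6 over Q, so [K : Q] = 6.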